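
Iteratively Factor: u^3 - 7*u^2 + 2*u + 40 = (u - 4)*(u^2 - 3*u - 10) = (u - 4)*(u + 2)*(u - 5)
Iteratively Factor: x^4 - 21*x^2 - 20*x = (x)*(x^3 - 21*x - 20) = x*(x + 4)*(x^2 - 4*x - 5) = x*(x + 1)*(x + 4)*(x - 5)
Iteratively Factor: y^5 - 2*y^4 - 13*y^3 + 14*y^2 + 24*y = (y - 2)*(y^4 - 13*y^2 - 12*y) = (y - 2)*(y + 3)*(y^3 - 3*y^2 - 4*y) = y*(y - 2)*(y + 3)*(y^2 - 3*y - 4) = y*(y - 2)*(y + 1)*(y + 3)*(y - 4)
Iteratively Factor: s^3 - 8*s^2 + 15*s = (s)*(s^2 - 8*s + 15) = s*(s - 5)*(s - 3)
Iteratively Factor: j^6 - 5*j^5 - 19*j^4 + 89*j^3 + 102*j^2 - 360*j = (j + 3)*(j^5 - 8*j^4 + 5*j^3 + 74*j^2 - 120*j) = (j + 3)^2*(j^4 - 11*j^3 + 38*j^2 - 40*j) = (j - 5)*(j + 3)^2*(j^3 - 6*j^2 + 8*j) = (j - 5)*(j - 4)*(j + 3)^2*(j^2 - 2*j) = (j - 5)*(j - 4)*(j - 2)*(j + 3)^2*(j)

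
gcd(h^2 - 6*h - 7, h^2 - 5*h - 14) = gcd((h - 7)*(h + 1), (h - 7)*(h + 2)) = h - 7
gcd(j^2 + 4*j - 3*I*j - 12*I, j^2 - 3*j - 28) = j + 4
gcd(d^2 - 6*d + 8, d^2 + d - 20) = d - 4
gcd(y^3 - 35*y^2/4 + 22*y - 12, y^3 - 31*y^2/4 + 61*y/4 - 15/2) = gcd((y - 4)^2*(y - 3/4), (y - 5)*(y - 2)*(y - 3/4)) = y - 3/4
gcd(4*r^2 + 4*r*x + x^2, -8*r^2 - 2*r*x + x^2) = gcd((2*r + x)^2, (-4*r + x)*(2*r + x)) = 2*r + x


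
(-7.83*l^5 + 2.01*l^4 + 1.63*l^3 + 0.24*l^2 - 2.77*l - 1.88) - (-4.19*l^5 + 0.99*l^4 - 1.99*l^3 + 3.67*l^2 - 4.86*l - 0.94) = -3.64*l^5 + 1.02*l^4 + 3.62*l^3 - 3.43*l^2 + 2.09*l - 0.94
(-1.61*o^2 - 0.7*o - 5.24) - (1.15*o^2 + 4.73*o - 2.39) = -2.76*o^2 - 5.43*o - 2.85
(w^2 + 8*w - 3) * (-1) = -w^2 - 8*w + 3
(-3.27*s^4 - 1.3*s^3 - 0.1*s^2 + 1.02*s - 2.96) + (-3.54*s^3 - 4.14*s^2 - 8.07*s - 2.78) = -3.27*s^4 - 4.84*s^3 - 4.24*s^2 - 7.05*s - 5.74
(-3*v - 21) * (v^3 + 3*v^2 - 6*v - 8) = -3*v^4 - 30*v^3 - 45*v^2 + 150*v + 168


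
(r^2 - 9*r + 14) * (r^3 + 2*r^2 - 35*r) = r^5 - 7*r^4 - 39*r^3 + 343*r^2 - 490*r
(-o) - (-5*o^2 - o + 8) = 5*o^2 - 8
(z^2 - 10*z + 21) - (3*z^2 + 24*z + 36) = -2*z^2 - 34*z - 15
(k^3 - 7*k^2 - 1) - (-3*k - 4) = k^3 - 7*k^2 + 3*k + 3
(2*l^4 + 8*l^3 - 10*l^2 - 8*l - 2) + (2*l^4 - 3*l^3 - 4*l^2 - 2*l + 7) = 4*l^4 + 5*l^3 - 14*l^2 - 10*l + 5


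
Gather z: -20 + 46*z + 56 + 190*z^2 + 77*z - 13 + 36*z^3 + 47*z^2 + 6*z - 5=36*z^3 + 237*z^2 + 129*z + 18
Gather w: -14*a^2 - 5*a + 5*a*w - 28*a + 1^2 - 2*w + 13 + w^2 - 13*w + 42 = -14*a^2 - 33*a + w^2 + w*(5*a - 15) + 56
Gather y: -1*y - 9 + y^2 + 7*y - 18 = y^2 + 6*y - 27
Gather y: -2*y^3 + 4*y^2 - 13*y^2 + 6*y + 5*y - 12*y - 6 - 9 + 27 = -2*y^3 - 9*y^2 - y + 12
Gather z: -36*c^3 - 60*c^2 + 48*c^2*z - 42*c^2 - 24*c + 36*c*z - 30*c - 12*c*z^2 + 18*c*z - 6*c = -36*c^3 - 102*c^2 - 12*c*z^2 - 60*c + z*(48*c^2 + 54*c)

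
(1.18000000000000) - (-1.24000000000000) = 2.42000000000000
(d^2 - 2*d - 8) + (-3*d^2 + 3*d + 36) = -2*d^2 + d + 28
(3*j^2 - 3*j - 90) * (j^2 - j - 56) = 3*j^4 - 6*j^3 - 255*j^2 + 258*j + 5040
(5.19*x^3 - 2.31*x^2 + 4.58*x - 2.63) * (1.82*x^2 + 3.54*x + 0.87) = 9.4458*x^5 + 14.1684*x^4 + 4.6735*x^3 + 9.4169*x^2 - 5.3256*x - 2.2881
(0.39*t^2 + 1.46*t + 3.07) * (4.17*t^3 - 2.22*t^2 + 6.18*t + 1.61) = 1.6263*t^5 + 5.2224*t^4 + 11.9709*t^3 + 2.8353*t^2 + 21.3232*t + 4.9427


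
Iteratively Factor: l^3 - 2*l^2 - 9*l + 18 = (l - 2)*(l^2 - 9) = (l - 2)*(l + 3)*(l - 3)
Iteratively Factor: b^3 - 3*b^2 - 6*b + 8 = (b + 2)*(b^2 - 5*b + 4) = (b - 1)*(b + 2)*(b - 4)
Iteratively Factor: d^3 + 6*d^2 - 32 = (d - 2)*(d^2 + 8*d + 16) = (d - 2)*(d + 4)*(d + 4)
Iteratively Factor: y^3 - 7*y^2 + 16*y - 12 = (y - 2)*(y^2 - 5*y + 6) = (y - 3)*(y - 2)*(y - 2)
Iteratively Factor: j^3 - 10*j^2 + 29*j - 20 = (j - 1)*(j^2 - 9*j + 20) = (j - 5)*(j - 1)*(j - 4)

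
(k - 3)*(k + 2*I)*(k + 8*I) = k^3 - 3*k^2 + 10*I*k^2 - 16*k - 30*I*k + 48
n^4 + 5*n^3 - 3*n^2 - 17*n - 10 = (n - 2)*(n + 1)^2*(n + 5)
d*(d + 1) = d^2 + d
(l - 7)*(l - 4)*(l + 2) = l^3 - 9*l^2 + 6*l + 56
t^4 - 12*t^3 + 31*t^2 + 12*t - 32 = (t - 8)*(t - 4)*(t - 1)*(t + 1)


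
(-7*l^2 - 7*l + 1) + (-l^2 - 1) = -8*l^2 - 7*l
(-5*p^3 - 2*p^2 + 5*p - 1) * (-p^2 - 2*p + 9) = 5*p^5 + 12*p^4 - 46*p^3 - 27*p^2 + 47*p - 9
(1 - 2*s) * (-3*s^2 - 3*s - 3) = 6*s^3 + 3*s^2 + 3*s - 3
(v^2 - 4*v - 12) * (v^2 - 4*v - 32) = v^4 - 8*v^3 - 28*v^2 + 176*v + 384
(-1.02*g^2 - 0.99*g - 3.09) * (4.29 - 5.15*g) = 5.253*g^3 + 0.722700000000001*g^2 + 11.6664*g - 13.2561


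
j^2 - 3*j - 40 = (j - 8)*(j + 5)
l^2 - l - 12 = (l - 4)*(l + 3)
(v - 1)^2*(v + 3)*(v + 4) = v^4 + 5*v^3 - v^2 - 17*v + 12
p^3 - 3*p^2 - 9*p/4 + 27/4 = (p - 3)*(p - 3/2)*(p + 3/2)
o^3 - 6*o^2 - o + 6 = (o - 6)*(o - 1)*(o + 1)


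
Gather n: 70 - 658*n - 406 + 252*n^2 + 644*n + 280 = 252*n^2 - 14*n - 56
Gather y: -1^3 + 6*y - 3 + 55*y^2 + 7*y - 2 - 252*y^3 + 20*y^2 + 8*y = -252*y^3 + 75*y^2 + 21*y - 6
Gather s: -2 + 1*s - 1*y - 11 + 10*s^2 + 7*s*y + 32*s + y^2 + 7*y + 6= 10*s^2 + s*(7*y + 33) + y^2 + 6*y - 7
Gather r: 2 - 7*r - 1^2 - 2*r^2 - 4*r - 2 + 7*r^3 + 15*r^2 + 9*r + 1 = 7*r^3 + 13*r^2 - 2*r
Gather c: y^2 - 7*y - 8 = y^2 - 7*y - 8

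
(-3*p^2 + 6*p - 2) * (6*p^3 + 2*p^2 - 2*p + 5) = -18*p^5 + 30*p^4 + 6*p^3 - 31*p^2 + 34*p - 10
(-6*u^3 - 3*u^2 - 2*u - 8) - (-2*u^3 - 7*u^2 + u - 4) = -4*u^3 + 4*u^2 - 3*u - 4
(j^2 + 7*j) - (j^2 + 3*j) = 4*j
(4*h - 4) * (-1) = 4 - 4*h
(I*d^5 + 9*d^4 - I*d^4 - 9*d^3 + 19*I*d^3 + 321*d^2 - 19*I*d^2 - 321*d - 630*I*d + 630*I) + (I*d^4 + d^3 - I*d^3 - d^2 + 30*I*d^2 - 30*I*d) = I*d^5 + 9*d^4 - 8*d^3 + 18*I*d^3 + 320*d^2 + 11*I*d^2 - 321*d - 660*I*d + 630*I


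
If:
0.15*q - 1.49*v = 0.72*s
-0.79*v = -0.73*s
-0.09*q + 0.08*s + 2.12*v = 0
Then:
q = 0.00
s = 0.00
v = 0.00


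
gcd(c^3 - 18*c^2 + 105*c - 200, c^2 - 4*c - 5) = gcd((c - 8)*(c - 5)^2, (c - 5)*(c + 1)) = c - 5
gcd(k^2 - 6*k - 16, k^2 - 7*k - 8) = k - 8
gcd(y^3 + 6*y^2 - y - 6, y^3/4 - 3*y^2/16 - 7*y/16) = y + 1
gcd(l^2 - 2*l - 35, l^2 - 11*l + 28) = l - 7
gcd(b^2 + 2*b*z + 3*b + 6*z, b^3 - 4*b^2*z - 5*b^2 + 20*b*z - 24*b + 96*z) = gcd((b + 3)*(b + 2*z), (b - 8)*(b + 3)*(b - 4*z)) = b + 3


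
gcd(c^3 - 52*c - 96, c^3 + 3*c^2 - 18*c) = c + 6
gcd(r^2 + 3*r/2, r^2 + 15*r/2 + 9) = r + 3/2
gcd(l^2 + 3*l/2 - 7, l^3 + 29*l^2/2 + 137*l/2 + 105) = l + 7/2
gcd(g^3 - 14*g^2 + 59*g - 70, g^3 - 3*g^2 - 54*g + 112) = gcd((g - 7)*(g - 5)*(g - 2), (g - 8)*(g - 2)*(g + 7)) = g - 2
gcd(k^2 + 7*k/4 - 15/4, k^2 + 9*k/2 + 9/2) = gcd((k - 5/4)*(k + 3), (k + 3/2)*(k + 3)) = k + 3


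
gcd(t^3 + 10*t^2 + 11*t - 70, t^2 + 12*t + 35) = t^2 + 12*t + 35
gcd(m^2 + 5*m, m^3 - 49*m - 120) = m + 5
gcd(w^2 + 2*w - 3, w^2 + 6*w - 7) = w - 1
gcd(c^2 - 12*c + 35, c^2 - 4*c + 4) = 1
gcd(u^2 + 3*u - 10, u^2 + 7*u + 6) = 1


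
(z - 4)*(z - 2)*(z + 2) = z^3 - 4*z^2 - 4*z + 16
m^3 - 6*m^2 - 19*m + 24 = (m - 8)*(m - 1)*(m + 3)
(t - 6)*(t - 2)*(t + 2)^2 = t^4 - 4*t^3 - 16*t^2 + 16*t + 48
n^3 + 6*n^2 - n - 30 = (n - 2)*(n + 3)*(n + 5)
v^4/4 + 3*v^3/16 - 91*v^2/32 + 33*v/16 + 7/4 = (v/4 + 1)*(v - 2)*(v - 7/4)*(v + 1/2)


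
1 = 1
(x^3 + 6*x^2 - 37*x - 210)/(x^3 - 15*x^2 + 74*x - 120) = (x^2 + 12*x + 35)/(x^2 - 9*x + 20)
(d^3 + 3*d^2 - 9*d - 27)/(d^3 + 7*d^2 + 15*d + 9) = (d - 3)/(d + 1)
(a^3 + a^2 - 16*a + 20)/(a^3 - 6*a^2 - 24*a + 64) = (a^2 + 3*a - 10)/(a^2 - 4*a - 32)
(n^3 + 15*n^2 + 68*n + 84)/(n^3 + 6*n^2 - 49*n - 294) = (n + 2)/(n - 7)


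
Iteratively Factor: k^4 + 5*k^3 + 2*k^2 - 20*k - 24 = (k + 3)*(k^3 + 2*k^2 - 4*k - 8) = (k + 2)*(k + 3)*(k^2 - 4) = (k + 2)^2*(k + 3)*(k - 2)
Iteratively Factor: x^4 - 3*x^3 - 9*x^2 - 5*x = (x + 1)*(x^3 - 4*x^2 - 5*x) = x*(x + 1)*(x^2 - 4*x - 5) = x*(x + 1)^2*(x - 5)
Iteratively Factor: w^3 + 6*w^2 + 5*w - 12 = (w - 1)*(w^2 + 7*w + 12) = (w - 1)*(w + 4)*(w + 3)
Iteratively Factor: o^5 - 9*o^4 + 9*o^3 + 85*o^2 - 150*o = (o)*(o^4 - 9*o^3 + 9*o^2 + 85*o - 150) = o*(o - 5)*(o^3 - 4*o^2 - 11*o + 30) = o*(o - 5)^2*(o^2 + o - 6) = o*(o - 5)^2*(o - 2)*(o + 3)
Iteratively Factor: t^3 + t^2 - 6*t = (t + 3)*(t^2 - 2*t) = (t - 2)*(t + 3)*(t)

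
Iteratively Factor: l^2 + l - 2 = (l - 1)*(l + 2)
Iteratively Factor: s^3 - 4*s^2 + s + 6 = (s + 1)*(s^2 - 5*s + 6) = (s - 3)*(s + 1)*(s - 2)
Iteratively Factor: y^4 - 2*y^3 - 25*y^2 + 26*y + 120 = (y + 2)*(y^3 - 4*y^2 - 17*y + 60) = (y + 2)*(y + 4)*(y^2 - 8*y + 15) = (y - 5)*(y + 2)*(y + 4)*(y - 3)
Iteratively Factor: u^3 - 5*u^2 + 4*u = (u - 1)*(u^2 - 4*u) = (u - 4)*(u - 1)*(u)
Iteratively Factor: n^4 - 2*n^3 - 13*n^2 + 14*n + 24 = (n + 1)*(n^3 - 3*n^2 - 10*n + 24) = (n + 1)*(n + 3)*(n^2 - 6*n + 8) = (n - 4)*(n + 1)*(n + 3)*(n - 2)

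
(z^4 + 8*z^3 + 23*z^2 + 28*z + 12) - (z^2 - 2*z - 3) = z^4 + 8*z^3 + 22*z^2 + 30*z + 15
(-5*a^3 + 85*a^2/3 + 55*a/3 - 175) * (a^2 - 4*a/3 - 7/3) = -5*a^5 + 35*a^4 - 70*a^3/9 - 2390*a^2/9 + 1715*a/9 + 1225/3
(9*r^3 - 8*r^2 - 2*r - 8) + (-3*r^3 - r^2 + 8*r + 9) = 6*r^3 - 9*r^2 + 6*r + 1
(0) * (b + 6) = 0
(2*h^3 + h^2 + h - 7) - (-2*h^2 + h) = 2*h^3 + 3*h^2 - 7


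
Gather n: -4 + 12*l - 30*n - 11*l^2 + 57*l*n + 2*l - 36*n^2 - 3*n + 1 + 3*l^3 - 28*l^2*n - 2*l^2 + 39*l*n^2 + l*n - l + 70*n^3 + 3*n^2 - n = 3*l^3 - 13*l^2 + 13*l + 70*n^3 + n^2*(39*l - 33) + n*(-28*l^2 + 58*l - 34) - 3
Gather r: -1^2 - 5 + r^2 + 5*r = r^2 + 5*r - 6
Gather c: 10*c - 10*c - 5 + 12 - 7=0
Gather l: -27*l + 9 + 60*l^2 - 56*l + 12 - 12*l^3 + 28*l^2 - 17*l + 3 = -12*l^3 + 88*l^2 - 100*l + 24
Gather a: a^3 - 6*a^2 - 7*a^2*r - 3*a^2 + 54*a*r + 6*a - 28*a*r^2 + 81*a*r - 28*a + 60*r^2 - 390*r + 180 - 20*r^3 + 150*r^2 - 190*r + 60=a^3 + a^2*(-7*r - 9) + a*(-28*r^2 + 135*r - 22) - 20*r^3 + 210*r^2 - 580*r + 240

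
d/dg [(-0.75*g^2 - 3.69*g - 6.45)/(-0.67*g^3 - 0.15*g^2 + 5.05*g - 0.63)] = (-0.5025*g^4 - 4.9446*g^3 - 17.3055*g^2 - 0.989999999999998*g + 34.8972)/(0.4489*g^6 + 0.201*g^5 - 6.7445*g^4 - 0.6708*g^3 + 25.6915*g^2 - 6.363*g + 0.3969)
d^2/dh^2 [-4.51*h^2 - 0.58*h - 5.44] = -9.02000000000000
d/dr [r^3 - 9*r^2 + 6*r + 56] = 3*r^2 - 18*r + 6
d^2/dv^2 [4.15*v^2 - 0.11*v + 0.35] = 8.30000000000000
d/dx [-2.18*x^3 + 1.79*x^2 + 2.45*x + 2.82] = -6.54*x^2 + 3.58*x + 2.45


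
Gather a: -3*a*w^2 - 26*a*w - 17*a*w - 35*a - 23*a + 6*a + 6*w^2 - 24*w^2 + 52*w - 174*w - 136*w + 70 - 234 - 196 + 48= a*(-3*w^2 - 43*w - 52) - 18*w^2 - 258*w - 312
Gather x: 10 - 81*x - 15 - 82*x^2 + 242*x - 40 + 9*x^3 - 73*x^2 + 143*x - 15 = 9*x^3 - 155*x^2 + 304*x - 60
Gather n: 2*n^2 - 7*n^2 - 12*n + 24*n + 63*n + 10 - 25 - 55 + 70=-5*n^2 + 75*n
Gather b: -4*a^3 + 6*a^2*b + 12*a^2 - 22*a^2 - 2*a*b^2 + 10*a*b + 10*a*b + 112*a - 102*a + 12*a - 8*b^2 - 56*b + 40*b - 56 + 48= -4*a^3 - 10*a^2 + 22*a + b^2*(-2*a - 8) + b*(6*a^2 + 20*a - 16) - 8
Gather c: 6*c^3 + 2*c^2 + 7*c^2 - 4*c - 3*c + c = 6*c^3 + 9*c^2 - 6*c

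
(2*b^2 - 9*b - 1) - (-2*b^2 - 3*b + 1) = 4*b^2 - 6*b - 2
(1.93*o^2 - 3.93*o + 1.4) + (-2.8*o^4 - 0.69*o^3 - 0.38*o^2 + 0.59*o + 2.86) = -2.8*o^4 - 0.69*o^3 + 1.55*o^2 - 3.34*o + 4.26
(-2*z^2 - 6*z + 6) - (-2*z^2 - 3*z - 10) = 16 - 3*z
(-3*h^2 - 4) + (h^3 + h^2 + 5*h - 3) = h^3 - 2*h^2 + 5*h - 7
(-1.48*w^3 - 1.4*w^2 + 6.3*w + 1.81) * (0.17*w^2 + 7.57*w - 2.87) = -0.2516*w^5 - 11.4416*w^4 - 5.2794*w^3 + 52.0167*w^2 - 4.3793*w - 5.1947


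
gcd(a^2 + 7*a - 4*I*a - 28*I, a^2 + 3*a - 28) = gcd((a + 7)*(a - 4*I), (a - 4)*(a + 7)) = a + 7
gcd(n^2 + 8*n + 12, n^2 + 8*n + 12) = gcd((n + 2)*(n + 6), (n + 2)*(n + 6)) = n^2 + 8*n + 12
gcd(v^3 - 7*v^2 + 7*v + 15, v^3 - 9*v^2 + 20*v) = v - 5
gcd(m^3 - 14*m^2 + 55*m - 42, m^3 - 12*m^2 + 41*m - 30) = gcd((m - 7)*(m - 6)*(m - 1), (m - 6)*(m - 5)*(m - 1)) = m^2 - 7*m + 6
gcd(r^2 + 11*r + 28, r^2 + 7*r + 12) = r + 4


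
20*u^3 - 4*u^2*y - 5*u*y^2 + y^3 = (-5*u + y)*(-2*u + y)*(2*u + y)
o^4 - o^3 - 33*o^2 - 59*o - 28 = (o - 7)*(o + 1)^2*(o + 4)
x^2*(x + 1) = x^3 + x^2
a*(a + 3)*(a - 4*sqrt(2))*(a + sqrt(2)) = a^4 - 3*sqrt(2)*a^3 + 3*a^3 - 9*sqrt(2)*a^2 - 8*a^2 - 24*a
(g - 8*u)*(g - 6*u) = g^2 - 14*g*u + 48*u^2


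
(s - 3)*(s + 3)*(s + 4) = s^3 + 4*s^2 - 9*s - 36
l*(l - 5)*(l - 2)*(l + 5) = l^4 - 2*l^3 - 25*l^2 + 50*l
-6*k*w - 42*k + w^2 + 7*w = (-6*k + w)*(w + 7)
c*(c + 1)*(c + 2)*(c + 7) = c^4 + 10*c^3 + 23*c^2 + 14*c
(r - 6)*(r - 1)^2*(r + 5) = r^4 - 3*r^3 - 27*r^2 + 59*r - 30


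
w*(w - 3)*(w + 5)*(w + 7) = w^4 + 9*w^3 - w^2 - 105*w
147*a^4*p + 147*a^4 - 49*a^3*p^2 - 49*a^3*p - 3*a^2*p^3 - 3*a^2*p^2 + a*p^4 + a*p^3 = (-7*a + p)*(-3*a + p)*(7*a + p)*(a*p + a)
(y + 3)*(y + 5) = y^2 + 8*y + 15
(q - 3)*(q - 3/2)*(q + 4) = q^3 - q^2/2 - 27*q/2 + 18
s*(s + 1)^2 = s^3 + 2*s^2 + s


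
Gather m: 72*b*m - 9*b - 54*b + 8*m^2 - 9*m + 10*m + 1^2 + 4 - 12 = -63*b + 8*m^2 + m*(72*b + 1) - 7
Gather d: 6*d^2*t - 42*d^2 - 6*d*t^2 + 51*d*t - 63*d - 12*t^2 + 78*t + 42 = d^2*(6*t - 42) + d*(-6*t^2 + 51*t - 63) - 12*t^2 + 78*t + 42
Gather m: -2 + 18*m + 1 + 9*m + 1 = 27*m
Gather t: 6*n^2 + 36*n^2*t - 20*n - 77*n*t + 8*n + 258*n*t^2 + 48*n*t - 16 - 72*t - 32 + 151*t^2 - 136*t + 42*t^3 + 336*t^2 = 6*n^2 - 12*n + 42*t^3 + t^2*(258*n + 487) + t*(36*n^2 - 29*n - 208) - 48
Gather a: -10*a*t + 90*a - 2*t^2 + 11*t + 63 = a*(90 - 10*t) - 2*t^2 + 11*t + 63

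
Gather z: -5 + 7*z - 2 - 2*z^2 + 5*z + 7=-2*z^2 + 12*z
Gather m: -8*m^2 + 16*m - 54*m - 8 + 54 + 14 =-8*m^2 - 38*m + 60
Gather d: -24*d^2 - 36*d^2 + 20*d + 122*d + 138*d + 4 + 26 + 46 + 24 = -60*d^2 + 280*d + 100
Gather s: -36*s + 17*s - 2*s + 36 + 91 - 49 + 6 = 84 - 21*s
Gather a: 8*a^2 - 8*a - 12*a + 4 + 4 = 8*a^2 - 20*a + 8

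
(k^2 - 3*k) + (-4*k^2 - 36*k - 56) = -3*k^2 - 39*k - 56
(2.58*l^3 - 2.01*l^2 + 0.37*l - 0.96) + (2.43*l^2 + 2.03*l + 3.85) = 2.58*l^3 + 0.42*l^2 + 2.4*l + 2.89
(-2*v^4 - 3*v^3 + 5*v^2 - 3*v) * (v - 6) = -2*v^5 + 9*v^4 + 23*v^3 - 33*v^2 + 18*v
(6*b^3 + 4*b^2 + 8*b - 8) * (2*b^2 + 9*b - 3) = 12*b^5 + 62*b^4 + 34*b^3 + 44*b^2 - 96*b + 24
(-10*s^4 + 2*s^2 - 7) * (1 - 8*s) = 80*s^5 - 10*s^4 - 16*s^3 + 2*s^2 + 56*s - 7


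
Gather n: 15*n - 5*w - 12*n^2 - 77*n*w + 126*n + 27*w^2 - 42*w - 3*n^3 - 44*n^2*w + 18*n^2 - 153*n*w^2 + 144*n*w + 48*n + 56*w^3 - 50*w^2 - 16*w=-3*n^3 + n^2*(6 - 44*w) + n*(-153*w^2 + 67*w + 189) + 56*w^3 - 23*w^2 - 63*w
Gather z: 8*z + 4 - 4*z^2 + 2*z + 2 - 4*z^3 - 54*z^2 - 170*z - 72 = -4*z^3 - 58*z^2 - 160*z - 66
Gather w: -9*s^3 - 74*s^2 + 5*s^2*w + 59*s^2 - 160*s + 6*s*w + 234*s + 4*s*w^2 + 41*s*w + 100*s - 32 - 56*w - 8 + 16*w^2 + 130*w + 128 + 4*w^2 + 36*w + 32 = -9*s^3 - 15*s^2 + 174*s + w^2*(4*s + 20) + w*(5*s^2 + 47*s + 110) + 120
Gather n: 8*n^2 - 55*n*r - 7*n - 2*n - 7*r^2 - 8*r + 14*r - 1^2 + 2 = 8*n^2 + n*(-55*r - 9) - 7*r^2 + 6*r + 1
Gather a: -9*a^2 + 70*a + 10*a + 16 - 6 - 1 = -9*a^2 + 80*a + 9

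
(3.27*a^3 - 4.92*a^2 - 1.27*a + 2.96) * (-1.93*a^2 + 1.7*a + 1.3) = -6.3111*a^5 + 15.0546*a^4 - 1.6619*a^3 - 14.2678*a^2 + 3.381*a + 3.848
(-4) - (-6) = 2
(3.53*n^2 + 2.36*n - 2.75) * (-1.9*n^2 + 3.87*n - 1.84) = -6.707*n^4 + 9.1771*n^3 + 7.863*n^2 - 14.9849*n + 5.06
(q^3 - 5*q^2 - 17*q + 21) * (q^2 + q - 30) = q^5 - 4*q^4 - 52*q^3 + 154*q^2 + 531*q - 630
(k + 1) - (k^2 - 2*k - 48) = -k^2 + 3*k + 49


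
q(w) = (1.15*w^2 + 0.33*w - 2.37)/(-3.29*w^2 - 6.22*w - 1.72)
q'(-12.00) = -0.00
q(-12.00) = -0.40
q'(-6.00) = -0.02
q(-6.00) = -0.45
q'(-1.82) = 0.10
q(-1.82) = -0.65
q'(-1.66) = 2.01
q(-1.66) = -0.55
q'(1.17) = -0.26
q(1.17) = 0.03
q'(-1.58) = 39.00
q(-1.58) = 0.19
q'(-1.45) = 1.94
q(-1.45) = -1.13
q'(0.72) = -0.52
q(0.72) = 0.19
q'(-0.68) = -4.93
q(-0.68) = -2.09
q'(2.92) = -0.05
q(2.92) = -0.18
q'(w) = (2.3*w + 0.33)/(-3.29*w^2 - 6.22*w - 1.72) + (6.58*w + 6.22)*(1.15*w^2 + 0.33*w - 2.37)/(-3.29*w^2 - 6.22*w - 1.72)^2 = (-6.0673*w^2 - 19.5506*w - 15.309)/(10.8241*w^4 + 40.9276*w^3 + 50.006*w^2 + 21.3968*w + 2.9584)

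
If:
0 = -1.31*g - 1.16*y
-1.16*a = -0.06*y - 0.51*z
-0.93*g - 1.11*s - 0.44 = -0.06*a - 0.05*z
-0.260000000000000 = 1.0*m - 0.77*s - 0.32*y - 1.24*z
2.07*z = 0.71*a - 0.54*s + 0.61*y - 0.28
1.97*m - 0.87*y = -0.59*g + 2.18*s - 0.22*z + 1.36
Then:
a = -0.23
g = 1.68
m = -2.64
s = -1.83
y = -1.90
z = -0.30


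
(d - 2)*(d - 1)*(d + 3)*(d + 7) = d^4 + 7*d^3 - 7*d^2 - 43*d + 42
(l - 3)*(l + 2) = l^2 - l - 6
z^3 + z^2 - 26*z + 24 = (z - 4)*(z - 1)*(z + 6)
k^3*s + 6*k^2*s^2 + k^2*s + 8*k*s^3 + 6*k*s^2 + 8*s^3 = (k + 2*s)*(k + 4*s)*(k*s + s)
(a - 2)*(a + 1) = a^2 - a - 2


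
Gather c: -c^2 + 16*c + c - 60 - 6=-c^2 + 17*c - 66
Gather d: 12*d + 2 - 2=12*d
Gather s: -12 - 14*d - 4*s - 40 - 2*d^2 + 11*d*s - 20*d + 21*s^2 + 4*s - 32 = -2*d^2 + 11*d*s - 34*d + 21*s^2 - 84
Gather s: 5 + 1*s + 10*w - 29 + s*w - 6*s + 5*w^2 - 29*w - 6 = s*(w - 5) + 5*w^2 - 19*w - 30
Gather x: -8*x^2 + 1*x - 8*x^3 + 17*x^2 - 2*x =-8*x^3 + 9*x^2 - x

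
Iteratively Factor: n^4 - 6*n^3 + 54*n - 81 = (n - 3)*(n^3 - 3*n^2 - 9*n + 27) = (n - 3)^2*(n^2 - 9) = (n - 3)^3*(n + 3)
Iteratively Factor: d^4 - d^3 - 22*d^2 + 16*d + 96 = (d - 3)*(d^3 + 2*d^2 - 16*d - 32) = (d - 4)*(d - 3)*(d^2 + 6*d + 8) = (d - 4)*(d - 3)*(d + 4)*(d + 2)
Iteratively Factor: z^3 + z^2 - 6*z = (z - 2)*(z^2 + 3*z) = z*(z - 2)*(z + 3)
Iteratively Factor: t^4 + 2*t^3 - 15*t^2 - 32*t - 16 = (t - 4)*(t^3 + 6*t^2 + 9*t + 4) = (t - 4)*(t + 1)*(t^2 + 5*t + 4) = (t - 4)*(t + 1)*(t + 4)*(t + 1)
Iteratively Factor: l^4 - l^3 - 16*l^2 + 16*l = (l - 4)*(l^3 + 3*l^2 - 4*l) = l*(l - 4)*(l^2 + 3*l - 4) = l*(l - 4)*(l + 4)*(l - 1)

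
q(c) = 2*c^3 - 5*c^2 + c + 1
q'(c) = 6*c^2 - 10*c + 1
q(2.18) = 0.14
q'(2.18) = 7.71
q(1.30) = -1.76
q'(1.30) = -1.86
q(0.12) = 1.05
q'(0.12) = -0.11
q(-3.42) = -140.91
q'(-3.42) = 105.38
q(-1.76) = -27.15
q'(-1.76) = 37.19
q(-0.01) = 0.99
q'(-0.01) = 1.10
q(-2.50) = -64.00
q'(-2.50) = 63.50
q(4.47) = 84.19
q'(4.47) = 76.19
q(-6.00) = -617.00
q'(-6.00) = 277.00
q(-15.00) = -7889.00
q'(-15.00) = 1501.00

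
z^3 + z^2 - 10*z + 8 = (z - 2)*(z - 1)*(z + 4)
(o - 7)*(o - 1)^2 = o^3 - 9*o^2 + 15*o - 7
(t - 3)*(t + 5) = t^2 + 2*t - 15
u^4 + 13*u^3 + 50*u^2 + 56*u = u*(u + 2)*(u + 4)*(u + 7)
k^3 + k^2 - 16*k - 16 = (k - 4)*(k + 1)*(k + 4)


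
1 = 1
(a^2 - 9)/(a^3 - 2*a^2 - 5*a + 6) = (a + 3)/(a^2 + a - 2)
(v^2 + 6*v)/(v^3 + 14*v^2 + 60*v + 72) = v/(v^2 + 8*v + 12)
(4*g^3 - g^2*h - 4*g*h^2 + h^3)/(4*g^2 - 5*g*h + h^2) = g + h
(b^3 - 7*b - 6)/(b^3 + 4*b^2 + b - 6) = (b^2 - 2*b - 3)/(b^2 + 2*b - 3)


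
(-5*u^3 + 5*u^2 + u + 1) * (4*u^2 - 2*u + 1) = -20*u^5 + 30*u^4 - 11*u^3 + 7*u^2 - u + 1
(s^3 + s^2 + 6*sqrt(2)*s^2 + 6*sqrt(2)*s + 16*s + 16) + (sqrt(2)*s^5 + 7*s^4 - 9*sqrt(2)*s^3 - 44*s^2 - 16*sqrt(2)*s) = sqrt(2)*s^5 + 7*s^4 - 9*sqrt(2)*s^3 + s^3 - 43*s^2 + 6*sqrt(2)*s^2 - 10*sqrt(2)*s + 16*s + 16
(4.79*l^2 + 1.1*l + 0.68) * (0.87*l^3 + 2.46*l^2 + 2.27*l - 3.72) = 4.1673*l^5 + 12.7404*l^4 + 14.1709*l^3 - 13.649*l^2 - 2.5484*l - 2.5296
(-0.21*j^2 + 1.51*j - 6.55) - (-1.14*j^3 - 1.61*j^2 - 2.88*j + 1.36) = 1.14*j^3 + 1.4*j^2 + 4.39*j - 7.91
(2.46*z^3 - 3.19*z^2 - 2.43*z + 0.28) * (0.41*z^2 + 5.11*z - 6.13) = 1.0086*z^5 + 11.2627*z^4 - 32.377*z^3 + 7.2522*z^2 + 16.3267*z - 1.7164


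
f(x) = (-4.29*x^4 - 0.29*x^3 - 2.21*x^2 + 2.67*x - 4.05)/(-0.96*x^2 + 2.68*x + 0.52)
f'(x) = (1.92*x - 2.68)*(-4.29*x^4 - 0.29*x^3 - 2.21*x^2 + 2.67*x - 4.05)/(-0.96*x^2 + 2.68*x + 0.52)^2 + (-17.16*x^3 - 0.87*x^2 - 4.42*x + 2.67)/(-0.96*x^2 + 2.68*x + 0.52) = (8.2368*x^5 - 34.2132*x^4 - 10.4776*x^3 - 3.812*x^2 - 10.0744*x + 12.2424)/(0.9216*x^4 - 5.1456*x^3 + 6.184*x^2 + 2.7872*x + 0.2704)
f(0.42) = -2.35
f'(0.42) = 2.57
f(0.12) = -4.55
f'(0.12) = 15.99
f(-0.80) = 4.11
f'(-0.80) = 1.30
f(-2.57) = 16.35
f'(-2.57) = -13.78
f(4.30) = 266.92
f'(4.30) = -16.05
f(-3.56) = 33.87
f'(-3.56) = -21.68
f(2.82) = -658.48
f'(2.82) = -4967.53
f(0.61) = -2.17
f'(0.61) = -0.54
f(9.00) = 536.84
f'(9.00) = 89.97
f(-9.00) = 277.65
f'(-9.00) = -68.47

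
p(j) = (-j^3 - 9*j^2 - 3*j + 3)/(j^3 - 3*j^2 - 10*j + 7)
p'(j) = (-3*j^2 - 18*j - 3)/(j^3 - 3*j^2 - 10*j + 7) + (-3*j^2 + 6*j + 10)*(-j^3 - 9*j^2 - 3*j + 3)/(j^3 - 3*j^2 - 10*j + 7)^2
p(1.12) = 1.99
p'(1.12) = 0.17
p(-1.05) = -0.20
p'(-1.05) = 0.96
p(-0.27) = 0.34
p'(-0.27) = 0.46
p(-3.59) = 1.33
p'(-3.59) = 1.04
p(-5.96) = 0.35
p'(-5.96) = 0.19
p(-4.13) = 0.92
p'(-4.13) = 0.56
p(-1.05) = -0.20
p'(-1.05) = 0.96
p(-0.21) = 0.36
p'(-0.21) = 0.42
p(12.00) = -2.58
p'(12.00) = 0.21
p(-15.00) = -0.36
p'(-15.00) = 0.04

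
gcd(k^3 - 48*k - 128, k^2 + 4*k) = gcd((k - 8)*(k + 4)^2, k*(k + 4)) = k + 4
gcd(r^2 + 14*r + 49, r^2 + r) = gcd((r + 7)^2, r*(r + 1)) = 1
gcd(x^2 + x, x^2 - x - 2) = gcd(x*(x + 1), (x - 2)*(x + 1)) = x + 1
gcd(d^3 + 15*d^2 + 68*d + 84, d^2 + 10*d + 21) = d + 7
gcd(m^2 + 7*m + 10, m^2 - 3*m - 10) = m + 2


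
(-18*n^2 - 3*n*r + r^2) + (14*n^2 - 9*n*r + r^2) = -4*n^2 - 12*n*r + 2*r^2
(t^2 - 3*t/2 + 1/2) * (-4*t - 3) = -4*t^3 + 3*t^2 + 5*t/2 - 3/2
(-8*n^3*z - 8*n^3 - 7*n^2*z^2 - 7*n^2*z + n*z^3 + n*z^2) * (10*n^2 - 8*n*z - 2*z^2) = -80*n^5*z - 80*n^5 - 6*n^4*z^2 - 6*n^4*z + 82*n^3*z^3 + 82*n^3*z^2 + 6*n^2*z^4 + 6*n^2*z^3 - 2*n*z^5 - 2*n*z^4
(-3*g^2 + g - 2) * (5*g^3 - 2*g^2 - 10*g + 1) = -15*g^5 + 11*g^4 + 18*g^3 - 9*g^2 + 21*g - 2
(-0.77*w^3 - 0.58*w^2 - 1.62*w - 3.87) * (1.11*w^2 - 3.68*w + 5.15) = -0.8547*w^5 + 2.1898*w^4 - 3.6293*w^3 - 1.3211*w^2 + 5.8986*w - 19.9305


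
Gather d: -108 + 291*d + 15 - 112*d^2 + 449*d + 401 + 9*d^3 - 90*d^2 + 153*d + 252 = 9*d^3 - 202*d^2 + 893*d + 560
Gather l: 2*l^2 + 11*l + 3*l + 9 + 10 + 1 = 2*l^2 + 14*l + 20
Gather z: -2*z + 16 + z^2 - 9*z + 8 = z^2 - 11*z + 24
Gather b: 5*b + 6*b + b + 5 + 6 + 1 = 12*b + 12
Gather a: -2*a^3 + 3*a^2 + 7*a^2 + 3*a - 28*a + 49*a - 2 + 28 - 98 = -2*a^3 + 10*a^2 + 24*a - 72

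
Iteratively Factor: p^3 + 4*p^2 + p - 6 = (p - 1)*(p^2 + 5*p + 6) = (p - 1)*(p + 2)*(p + 3)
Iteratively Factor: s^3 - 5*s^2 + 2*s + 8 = (s + 1)*(s^2 - 6*s + 8) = (s - 2)*(s + 1)*(s - 4)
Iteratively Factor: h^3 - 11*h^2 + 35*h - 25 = (h - 1)*(h^2 - 10*h + 25) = (h - 5)*(h - 1)*(h - 5)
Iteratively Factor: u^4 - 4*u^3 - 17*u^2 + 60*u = (u + 4)*(u^3 - 8*u^2 + 15*u) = (u - 3)*(u + 4)*(u^2 - 5*u) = u*(u - 3)*(u + 4)*(u - 5)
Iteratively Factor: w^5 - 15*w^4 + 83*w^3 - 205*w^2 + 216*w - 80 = (w - 4)*(w^4 - 11*w^3 + 39*w^2 - 49*w + 20) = (w - 5)*(w - 4)*(w^3 - 6*w^2 + 9*w - 4) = (w - 5)*(w - 4)^2*(w^2 - 2*w + 1) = (w - 5)*(w - 4)^2*(w - 1)*(w - 1)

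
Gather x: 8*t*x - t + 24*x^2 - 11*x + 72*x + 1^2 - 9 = -t + 24*x^2 + x*(8*t + 61) - 8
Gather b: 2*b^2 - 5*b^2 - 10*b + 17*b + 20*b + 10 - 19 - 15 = -3*b^2 + 27*b - 24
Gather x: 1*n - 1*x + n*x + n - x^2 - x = 2*n - x^2 + x*(n - 2)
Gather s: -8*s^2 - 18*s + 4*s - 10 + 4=-8*s^2 - 14*s - 6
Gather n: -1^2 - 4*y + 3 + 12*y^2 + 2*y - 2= 12*y^2 - 2*y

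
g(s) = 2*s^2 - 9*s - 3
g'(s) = 4*s - 9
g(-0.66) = 3.81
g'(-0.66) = -11.64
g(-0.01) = -2.91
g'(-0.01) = -9.04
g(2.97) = -12.09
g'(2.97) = 2.88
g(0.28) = -5.36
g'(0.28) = -7.88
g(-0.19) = -1.22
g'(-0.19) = -9.76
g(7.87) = 50.04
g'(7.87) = 22.48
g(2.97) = -12.09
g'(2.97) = 2.88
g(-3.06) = 43.27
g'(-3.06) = -21.24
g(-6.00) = 123.00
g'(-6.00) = -33.00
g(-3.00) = 42.00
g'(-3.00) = -21.00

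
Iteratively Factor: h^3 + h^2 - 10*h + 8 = (h + 4)*(h^2 - 3*h + 2) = (h - 2)*(h + 4)*(h - 1)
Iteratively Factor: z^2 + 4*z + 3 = (z + 1)*(z + 3)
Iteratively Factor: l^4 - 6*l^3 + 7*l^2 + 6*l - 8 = (l + 1)*(l^3 - 7*l^2 + 14*l - 8) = (l - 2)*(l + 1)*(l^2 - 5*l + 4) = (l - 4)*(l - 2)*(l + 1)*(l - 1)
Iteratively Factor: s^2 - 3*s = (s - 3)*(s)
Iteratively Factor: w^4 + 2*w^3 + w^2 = (w + 1)*(w^3 + w^2) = w*(w + 1)*(w^2 + w) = w*(w + 1)^2*(w)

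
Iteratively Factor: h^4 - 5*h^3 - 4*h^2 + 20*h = (h - 5)*(h^3 - 4*h) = (h - 5)*(h + 2)*(h^2 - 2*h) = h*(h - 5)*(h + 2)*(h - 2)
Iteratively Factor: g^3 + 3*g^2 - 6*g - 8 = (g + 1)*(g^2 + 2*g - 8) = (g + 1)*(g + 4)*(g - 2)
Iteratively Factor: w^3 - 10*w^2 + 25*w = (w - 5)*(w^2 - 5*w) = w*(w - 5)*(w - 5)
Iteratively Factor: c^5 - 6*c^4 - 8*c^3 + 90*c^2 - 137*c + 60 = (c - 1)*(c^4 - 5*c^3 - 13*c^2 + 77*c - 60) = (c - 3)*(c - 1)*(c^3 - 2*c^2 - 19*c + 20) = (c - 3)*(c - 1)^2*(c^2 - c - 20) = (c - 3)*(c - 1)^2*(c + 4)*(c - 5)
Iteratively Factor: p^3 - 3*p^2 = (p - 3)*(p^2) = p*(p - 3)*(p)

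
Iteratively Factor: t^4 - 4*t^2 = (t)*(t^3 - 4*t) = t*(t + 2)*(t^2 - 2*t) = t^2*(t + 2)*(t - 2)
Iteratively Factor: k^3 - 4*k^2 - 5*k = (k + 1)*(k^2 - 5*k) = (k - 5)*(k + 1)*(k)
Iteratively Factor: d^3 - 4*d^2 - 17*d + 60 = (d - 5)*(d^2 + d - 12) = (d - 5)*(d + 4)*(d - 3)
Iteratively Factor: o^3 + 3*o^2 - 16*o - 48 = (o - 4)*(o^2 + 7*o + 12) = (o - 4)*(o + 4)*(o + 3)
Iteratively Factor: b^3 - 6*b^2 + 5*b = (b - 1)*(b^2 - 5*b) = b*(b - 1)*(b - 5)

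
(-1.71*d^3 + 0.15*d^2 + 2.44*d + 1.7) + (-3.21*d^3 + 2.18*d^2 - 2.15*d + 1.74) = -4.92*d^3 + 2.33*d^2 + 0.29*d + 3.44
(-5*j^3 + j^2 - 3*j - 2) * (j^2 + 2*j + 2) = -5*j^5 - 9*j^4 - 11*j^3 - 6*j^2 - 10*j - 4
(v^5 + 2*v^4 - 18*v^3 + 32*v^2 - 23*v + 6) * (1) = v^5 + 2*v^4 - 18*v^3 + 32*v^2 - 23*v + 6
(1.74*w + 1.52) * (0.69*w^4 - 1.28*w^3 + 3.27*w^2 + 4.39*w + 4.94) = 1.2006*w^5 - 1.1784*w^4 + 3.7442*w^3 + 12.609*w^2 + 15.2684*w + 7.5088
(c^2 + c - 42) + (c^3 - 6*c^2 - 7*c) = c^3 - 5*c^2 - 6*c - 42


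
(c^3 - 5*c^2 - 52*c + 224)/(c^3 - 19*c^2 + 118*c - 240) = (c^2 + 3*c - 28)/(c^2 - 11*c + 30)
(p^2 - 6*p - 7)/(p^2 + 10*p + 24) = (p^2 - 6*p - 7)/(p^2 + 10*p + 24)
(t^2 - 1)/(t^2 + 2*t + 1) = (t - 1)/(t + 1)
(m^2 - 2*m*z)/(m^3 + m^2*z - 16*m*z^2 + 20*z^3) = m/(m^2 + 3*m*z - 10*z^2)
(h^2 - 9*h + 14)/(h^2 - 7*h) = (h - 2)/h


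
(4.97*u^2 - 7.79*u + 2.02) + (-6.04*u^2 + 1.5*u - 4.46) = -1.07*u^2 - 6.29*u - 2.44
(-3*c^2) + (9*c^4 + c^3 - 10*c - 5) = 9*c^4 + c^3 - 3*c^2 - 10*c - 5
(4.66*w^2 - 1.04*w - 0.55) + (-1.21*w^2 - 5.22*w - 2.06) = 3.45*w^2 - 6.26*w - 2.61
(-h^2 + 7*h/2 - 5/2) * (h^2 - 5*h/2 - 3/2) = -h^4 + 6*h^3 - 39*h^2/4 + h + 15/4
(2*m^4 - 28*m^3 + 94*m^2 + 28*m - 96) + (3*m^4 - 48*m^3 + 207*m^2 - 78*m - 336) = 5*m^4 - 76*m^3 + 301*m^2 - 50*m - 432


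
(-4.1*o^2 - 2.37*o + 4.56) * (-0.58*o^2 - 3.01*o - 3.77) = 2.378*o^4 + 13.7156*o^3 + 19.9459*o^2 - 4.7907*o - 17.1912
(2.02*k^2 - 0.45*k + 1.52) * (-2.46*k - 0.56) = -4.9692*k^3 - 0.0242000000000002*k^2 - 3.4872*k - 0.8512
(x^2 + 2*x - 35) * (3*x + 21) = 3*x^3 + 27*x^2 - 63*x - 735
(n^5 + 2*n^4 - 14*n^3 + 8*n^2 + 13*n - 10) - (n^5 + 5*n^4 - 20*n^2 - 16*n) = -3*n^4 - 14*n^3 + 28*n^2 + 29*n - 10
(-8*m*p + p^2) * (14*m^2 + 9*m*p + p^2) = -112*m^3*p - 58*m^2*p^2 + m*p^3 + p^4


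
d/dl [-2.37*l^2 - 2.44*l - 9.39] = -4.74*l - 2.44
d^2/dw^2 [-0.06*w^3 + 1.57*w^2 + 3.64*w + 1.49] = 3.14 - 0.36*w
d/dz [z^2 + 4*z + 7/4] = 2*z + 4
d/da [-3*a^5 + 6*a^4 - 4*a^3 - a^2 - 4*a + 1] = -15*a^4 + 24*a^3 - 12*a^2 - 2*a - 4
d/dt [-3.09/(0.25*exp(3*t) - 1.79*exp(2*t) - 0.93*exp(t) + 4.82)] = (2.3175*exp(2*t) - 11.0622*exp(t) - 2.8737)*exp(t)/(0.25*exp(3*t) - 1.79*exp(2*t) - 0.93*exp(t) + 4.82)^2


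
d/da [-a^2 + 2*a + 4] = 2 - 2*a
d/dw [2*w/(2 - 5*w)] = 4/(5*w - 2)^2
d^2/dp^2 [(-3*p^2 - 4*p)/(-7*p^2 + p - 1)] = 14*(31*p^3 - 9*p^2 - 12*p + 1)/(343*p^6 - 147*p^5 + 168*p^4 - 43*p^3 + 24*p^2 - 3*p + 1)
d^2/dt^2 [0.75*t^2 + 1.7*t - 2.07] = 1.50000000000000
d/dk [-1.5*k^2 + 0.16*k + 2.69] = 0.16 - 3.0*k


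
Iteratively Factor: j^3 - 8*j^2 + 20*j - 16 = (j - 2)*(j^2 - 6*j + 8) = (j - 4)*(j - 2)*(j - 2)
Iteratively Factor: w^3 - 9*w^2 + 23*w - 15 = (w - 3)*(w^2 - 6*w + 5) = (w - 5)*(w - 3)*(w - 1)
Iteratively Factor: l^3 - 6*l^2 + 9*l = (l - 3)*(l^2 - 3*l) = l*(l - 3)*(l - 3)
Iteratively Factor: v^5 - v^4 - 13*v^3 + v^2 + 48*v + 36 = (v - 3)*(v^4 + 2*v^3 - 7*v^2 - 20*v - 12) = (v - 3)*(v + 2)*(v^3 - 7*v - 6) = (v - 3)*(v + 2)^2*(v^2 - 2*v - 3) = (v - 3)^2*(v + 2)^2*(v + 1)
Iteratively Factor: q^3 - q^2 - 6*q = (q)*(q^2 - q - 6) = q*(q + 2)*(q - 3)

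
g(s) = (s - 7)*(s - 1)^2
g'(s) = (s - 7)*(2*s - 2) + (s - 1)^2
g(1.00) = 0.00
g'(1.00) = 0.00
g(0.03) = -6.56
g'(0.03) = 14.46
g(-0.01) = -7.15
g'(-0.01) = 15.18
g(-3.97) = -270.97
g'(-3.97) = 133.74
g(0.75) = -0.39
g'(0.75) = 3.19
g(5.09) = -31.95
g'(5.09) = 1.10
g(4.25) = -29.05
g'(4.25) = -7.31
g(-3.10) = -169.78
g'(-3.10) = 99.63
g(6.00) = -25.00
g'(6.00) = 15.00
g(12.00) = 605.00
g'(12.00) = 231.00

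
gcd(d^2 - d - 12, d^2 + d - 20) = d - 4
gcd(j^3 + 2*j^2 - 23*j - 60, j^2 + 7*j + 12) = j^2 + 7*j + 12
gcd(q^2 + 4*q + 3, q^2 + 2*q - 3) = q + 3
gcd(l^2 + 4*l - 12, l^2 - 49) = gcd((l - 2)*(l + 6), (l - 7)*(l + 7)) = 1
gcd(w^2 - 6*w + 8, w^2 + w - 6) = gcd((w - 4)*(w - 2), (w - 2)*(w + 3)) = w - 2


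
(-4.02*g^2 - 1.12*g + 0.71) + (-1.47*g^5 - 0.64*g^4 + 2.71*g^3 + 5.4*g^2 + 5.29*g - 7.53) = -1.47*g^5 - 0.64*g^4 + 2.71*g^3 + 1.38*g^2 + 4.17*g - 6.82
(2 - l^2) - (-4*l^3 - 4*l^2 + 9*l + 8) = 4*l^3 + 3*l^2 - 9*l - 6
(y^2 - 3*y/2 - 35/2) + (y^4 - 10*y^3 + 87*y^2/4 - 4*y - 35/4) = y^4 - 10*y^3 + 91*y^2/4 - 11*y/2 - 105/4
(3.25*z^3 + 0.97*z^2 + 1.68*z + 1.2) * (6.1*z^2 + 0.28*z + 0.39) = 19.825*z^5 + 6.827*z^4 + 11.7871*z^3 + 8.1687*z^2 + 0.9912*z + 0.468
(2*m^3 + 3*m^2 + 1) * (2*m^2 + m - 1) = 4*m^5 + 8*m^4 + m^3 - m^2 + m - 1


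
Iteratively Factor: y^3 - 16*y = (y)*(y^2 - 16) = y*(y + 4)*(y - 4)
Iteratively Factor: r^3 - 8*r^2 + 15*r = (r - 5)*(r^2 - 3*r) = (r - 5)*(r - 3)*(r)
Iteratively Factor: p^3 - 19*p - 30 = (p + 3)*(p^2 - 3*p - 10) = (p + 2)*(p + 3)*(p - 5)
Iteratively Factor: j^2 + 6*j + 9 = (j + 3)*(j + 3)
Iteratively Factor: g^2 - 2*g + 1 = (g - 1)*(g - 1)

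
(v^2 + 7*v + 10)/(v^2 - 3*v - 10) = (v + 5)/(v - 5)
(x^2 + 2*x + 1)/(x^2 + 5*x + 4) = (x + 1)/(x + 4)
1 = 1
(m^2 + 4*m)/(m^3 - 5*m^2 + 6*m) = (m + 4)/(m^2 - 5*m + 6)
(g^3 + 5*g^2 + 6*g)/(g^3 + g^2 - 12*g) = (g^2 + 5*g + 6)/(g^2 + g - 12)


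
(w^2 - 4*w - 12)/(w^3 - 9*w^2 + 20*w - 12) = (w + 2)/(w^2 - 3*w + 2)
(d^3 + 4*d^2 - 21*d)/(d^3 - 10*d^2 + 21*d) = (d + 7)/(d - 7)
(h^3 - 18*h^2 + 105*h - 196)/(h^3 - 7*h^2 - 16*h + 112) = (h - 7)/(h + 4)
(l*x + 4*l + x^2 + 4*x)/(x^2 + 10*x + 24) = (l + x)/(x + 6)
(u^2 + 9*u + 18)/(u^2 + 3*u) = (u + 6)/u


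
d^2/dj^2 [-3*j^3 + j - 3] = -18*j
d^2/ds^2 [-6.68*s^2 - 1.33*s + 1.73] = -13.3600000000000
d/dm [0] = 0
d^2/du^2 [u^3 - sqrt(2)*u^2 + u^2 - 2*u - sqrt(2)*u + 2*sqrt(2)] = 6*u - 2*sqrt(2) + 2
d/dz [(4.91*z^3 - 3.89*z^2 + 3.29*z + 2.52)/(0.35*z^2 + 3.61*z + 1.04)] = (1.7185*z^4 + 35.4502*z^3 + 0.1248*z^2 - 9.8552*z - 5.6756)/(0.1225*z^4 + 2.527*z^3 + 13.7601*z^2 + 7.5088*z + 1.0816)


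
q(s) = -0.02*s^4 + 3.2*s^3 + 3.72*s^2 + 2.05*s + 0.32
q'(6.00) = 375.01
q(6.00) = 811.82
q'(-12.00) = 1433.41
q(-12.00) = -5432.92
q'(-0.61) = 1.10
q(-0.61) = -0.28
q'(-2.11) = 29.84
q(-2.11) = -17.90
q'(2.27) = 67.47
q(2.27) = 61.04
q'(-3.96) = 128.10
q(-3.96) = -153.10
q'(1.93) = 51.59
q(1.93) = 40.86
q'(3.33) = 130.32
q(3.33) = 164.10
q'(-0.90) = 3.19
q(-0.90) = -0.86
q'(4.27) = 202.63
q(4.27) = 319.39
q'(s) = -0.08*s^3 + 9.6*s^2 + 7.44*s + 2.05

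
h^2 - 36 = (h - 6)*(h + 6)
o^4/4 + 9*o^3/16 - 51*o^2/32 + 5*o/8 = o*(o/4 + 1)*(o - 5/4)*(o - 1/2)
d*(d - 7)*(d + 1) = d^3 - 6*d^2 - 7*d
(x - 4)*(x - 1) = x^2 - 5*x + 4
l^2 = l^2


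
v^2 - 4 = (v - 2)*(v + 2)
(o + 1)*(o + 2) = o^2 + 3*o + 2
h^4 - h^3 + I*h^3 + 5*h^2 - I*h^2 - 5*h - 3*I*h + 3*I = (h - 1)*(h - I)^2*(h + 3*I)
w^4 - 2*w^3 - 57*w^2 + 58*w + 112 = (w - 8)*(w - 2)*(w + 1)*(w + 7)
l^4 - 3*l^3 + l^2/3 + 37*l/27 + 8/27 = (l - 8/3)*(l - 1)*(l + 1/3)^2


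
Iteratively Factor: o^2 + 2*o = (o + 2)*(o)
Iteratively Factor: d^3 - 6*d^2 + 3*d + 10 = (d - 2)*(d^2 - 4*d - 5) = (d - 5)*(d - 2)*(d + 1)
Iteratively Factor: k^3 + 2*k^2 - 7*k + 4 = (k - 1)*(k^2 + 3*k - 4) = (k - 1)^2*(k + 4)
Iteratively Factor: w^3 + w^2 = (w + 1)*(w^2) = w*(w + 1)*(w)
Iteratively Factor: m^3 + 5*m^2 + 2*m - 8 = (m + 4)*(m^2 + m - 2) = (m - 1)*(m + 4)*(m + 2)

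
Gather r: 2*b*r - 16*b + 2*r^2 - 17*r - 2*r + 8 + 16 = -16*b + 2*r^2 + r*(2*b - 19) + 24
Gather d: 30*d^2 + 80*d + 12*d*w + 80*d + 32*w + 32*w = 30*d^2 + d*(12*w + 160) + 64*w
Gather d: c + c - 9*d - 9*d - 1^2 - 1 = 2*c - 18*d - 2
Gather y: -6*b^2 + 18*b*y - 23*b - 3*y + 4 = -6*b^2 - 23*b + y*(18*b - 3) + 4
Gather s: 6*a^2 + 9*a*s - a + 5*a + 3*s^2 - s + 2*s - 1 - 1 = 6*a^2 + 4*a + 3*s^2 + s*(9*a + 1) - 2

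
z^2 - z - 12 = (z - 4)*(z + 3)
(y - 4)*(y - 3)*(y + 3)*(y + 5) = y^4 + y^3 - 29*y^2 - 9*y + 180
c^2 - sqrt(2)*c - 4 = (c - 2*sqrt(2))*(c + sqrt(2))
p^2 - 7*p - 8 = (p - 8)*(p + 1)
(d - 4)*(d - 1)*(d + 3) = d^3 - 2*d^2 - 11*d + 12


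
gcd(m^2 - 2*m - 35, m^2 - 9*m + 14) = m - 7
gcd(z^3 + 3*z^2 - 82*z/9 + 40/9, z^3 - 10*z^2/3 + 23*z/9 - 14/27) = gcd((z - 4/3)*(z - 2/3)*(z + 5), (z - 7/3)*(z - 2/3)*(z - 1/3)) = z - 2/3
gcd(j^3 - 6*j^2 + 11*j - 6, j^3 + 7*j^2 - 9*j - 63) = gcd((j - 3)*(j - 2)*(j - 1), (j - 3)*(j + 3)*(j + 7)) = j - 3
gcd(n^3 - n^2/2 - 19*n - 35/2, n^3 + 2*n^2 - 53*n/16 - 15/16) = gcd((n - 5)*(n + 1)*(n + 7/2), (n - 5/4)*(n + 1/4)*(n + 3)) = 1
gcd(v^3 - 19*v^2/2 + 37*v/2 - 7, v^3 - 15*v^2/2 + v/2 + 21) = v^2 - 9*v + 14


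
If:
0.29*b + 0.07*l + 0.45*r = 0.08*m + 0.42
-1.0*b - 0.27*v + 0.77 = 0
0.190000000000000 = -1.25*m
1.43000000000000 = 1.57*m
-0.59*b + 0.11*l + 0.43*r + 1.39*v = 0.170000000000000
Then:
No Solution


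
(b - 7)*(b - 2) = b^2 - 9*b + 14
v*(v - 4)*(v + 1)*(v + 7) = v^4 + 4*v^3 - 25*v^2 - 28*v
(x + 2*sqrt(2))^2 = x^2 + 4*sqrt(2)*x + 8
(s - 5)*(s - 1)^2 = s^3 - 7*s^2 + 11*s - 5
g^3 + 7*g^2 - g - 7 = (g - 1)*(g + 1)*(g + 7)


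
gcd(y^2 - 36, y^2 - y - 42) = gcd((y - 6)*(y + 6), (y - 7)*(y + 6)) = y + 6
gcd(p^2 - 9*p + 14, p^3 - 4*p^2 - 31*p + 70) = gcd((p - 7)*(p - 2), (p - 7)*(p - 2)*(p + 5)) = p^2 - 9*p + 14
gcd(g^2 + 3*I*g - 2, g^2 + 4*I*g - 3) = g + I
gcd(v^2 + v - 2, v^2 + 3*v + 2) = v + 2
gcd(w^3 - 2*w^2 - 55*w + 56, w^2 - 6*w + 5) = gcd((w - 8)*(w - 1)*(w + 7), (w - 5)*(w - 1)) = w - 1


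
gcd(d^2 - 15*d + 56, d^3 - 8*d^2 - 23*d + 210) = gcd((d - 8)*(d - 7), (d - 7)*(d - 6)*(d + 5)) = d - 7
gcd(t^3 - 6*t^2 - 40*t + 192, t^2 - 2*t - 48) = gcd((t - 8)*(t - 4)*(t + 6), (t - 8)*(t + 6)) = t^2 - 2*t - 48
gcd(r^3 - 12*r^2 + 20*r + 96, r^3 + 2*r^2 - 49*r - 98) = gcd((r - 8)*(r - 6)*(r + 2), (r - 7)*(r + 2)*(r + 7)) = r + 2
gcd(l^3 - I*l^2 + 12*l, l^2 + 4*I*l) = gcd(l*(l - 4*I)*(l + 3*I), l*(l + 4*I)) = l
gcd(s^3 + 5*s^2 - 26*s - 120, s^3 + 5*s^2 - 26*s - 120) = s^3 + 5*s^2 - 26*s - 120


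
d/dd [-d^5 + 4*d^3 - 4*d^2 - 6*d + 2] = -5*d^4 + 12*d^2 - 8*d - 6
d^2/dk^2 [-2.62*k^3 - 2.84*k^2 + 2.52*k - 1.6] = -15.72*k - 5.68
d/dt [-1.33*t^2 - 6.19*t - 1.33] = -2.66*t - 6.19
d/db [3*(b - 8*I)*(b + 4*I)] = 6*b - 12*I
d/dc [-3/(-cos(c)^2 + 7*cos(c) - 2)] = 3*(2*cos(c) - 7)*sin(c)/(cos(c)^2 - 7*cos(c) + 2)^2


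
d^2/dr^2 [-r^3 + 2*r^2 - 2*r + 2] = 4 - 6*r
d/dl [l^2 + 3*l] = 2*l + 3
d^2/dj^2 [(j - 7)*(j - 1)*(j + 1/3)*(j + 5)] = 12*j^2 - 16*j - 68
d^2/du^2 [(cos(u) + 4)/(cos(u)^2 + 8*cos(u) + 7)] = (-(1 - cos(2*u))^2 - 97*cos(u) - 94*cos(2*u) - 7*cos(3*u) + 1286)/(4*(cos(u) + 1)^2*(cos(u) + 7)^3)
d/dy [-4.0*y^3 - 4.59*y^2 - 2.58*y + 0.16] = -12.0*y^2 - 9.18*y - 2.58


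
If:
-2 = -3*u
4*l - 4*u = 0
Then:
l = 2/3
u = 2/3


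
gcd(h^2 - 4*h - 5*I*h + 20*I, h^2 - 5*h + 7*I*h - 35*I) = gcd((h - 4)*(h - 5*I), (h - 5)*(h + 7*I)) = 1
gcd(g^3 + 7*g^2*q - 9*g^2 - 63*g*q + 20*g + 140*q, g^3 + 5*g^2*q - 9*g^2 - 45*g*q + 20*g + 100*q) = g^2 - 9*g + 20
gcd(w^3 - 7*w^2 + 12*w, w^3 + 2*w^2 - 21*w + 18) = w - 3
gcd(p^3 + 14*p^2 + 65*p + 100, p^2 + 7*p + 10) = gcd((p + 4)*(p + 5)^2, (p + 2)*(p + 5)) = p + 5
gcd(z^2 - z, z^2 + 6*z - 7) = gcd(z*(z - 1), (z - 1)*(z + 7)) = z - 1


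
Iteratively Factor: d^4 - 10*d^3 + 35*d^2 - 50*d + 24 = (d - 3)*(d^3 - 7*d^2 + 14*d - 8) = (d - 3)*(d - 2)*(d^2 - 5*d + 4) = (d - 3)*(d - 2)*(d - 1)*(d - 4)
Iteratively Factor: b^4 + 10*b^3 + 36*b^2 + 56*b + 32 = (b + 2)*(b^3 + 8*b^2 + 20*b + 16) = (b + 2)^2*(b^2 + 6*b + 8) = (b + 2)^2*(b + 4)*(b + 2)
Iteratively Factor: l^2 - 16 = (l - 4)*(l + 4)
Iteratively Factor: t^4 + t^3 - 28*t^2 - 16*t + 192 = (t - 4)*(t^3 + 5*t^2 - 8*t - 48) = (t - 4)*(t - 3)*(t^2 + 8*t + 16) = (t - 4)*(t - 3)*(t + 4)*(t + 4)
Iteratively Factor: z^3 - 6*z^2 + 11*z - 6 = (z - 3)*(z^2 - 3*z + 2) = (z - 3)*(z - 2)*(z - 1)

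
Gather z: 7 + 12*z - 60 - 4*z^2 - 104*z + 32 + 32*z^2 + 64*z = 28*z^2 - 28*z - 21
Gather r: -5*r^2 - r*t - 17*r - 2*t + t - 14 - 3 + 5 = -5*r^2 + r*(-t - 17) - t - 12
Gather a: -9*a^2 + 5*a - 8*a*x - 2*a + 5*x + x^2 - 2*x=-9*a^2 + a*(3 - 8*x) + x^2 + 3*x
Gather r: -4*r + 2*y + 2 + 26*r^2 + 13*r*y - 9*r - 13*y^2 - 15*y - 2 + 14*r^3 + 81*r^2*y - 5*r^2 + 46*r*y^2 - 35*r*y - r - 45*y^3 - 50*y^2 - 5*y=14*r^3 + r^2*(81*y + 21) + r*(46*y^2 - 22*y - 14) - 45*y^3 - 63*y^2 - 18*y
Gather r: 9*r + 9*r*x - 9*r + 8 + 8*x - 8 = 9*r*x + 8*x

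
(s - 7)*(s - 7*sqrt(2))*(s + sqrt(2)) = s^3 - 6*sqrt(2)*s^2 - 7*s^2 - 14*s + 42*sqrt(2)*s + 98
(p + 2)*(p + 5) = p^2 + 7*p + 10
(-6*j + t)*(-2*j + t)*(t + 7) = 12*j^2*t + 84*j^2 - 8*j*t^2 - 56*j*t + t^3 + 7*t^2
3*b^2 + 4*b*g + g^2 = (b + g)*(3*b + g)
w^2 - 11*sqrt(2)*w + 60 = (w - 6*sqrt(2))*(w - 5*sqrt(2))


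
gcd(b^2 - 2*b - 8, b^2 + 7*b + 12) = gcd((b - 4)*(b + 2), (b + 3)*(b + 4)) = 1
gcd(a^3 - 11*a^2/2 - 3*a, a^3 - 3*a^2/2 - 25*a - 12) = a^2 - 11*a/2 - 3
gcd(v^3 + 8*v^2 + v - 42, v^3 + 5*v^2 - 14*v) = v^2 + 5*v - 14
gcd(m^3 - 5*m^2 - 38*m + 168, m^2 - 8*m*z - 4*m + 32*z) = m - 4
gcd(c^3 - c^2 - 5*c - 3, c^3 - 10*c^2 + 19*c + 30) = c + 1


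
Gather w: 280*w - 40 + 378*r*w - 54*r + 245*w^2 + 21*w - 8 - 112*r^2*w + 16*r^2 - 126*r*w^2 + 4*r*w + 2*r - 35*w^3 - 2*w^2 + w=16*r^2 - 52*r - 35*w^3 + w^2*(243 - 126*r) + w*(-112*r^2 + 382*r + 302) - 48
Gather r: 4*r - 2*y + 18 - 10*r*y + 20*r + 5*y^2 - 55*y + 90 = r*(24 - 10*y) + 5*y^2 - 57*y + 108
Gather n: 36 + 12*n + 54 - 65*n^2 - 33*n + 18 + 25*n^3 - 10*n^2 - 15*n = 25*n^3 - 75*n^2 - 36*n + 108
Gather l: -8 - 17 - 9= -34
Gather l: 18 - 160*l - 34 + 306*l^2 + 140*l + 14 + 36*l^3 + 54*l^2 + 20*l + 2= 36*l^3 + 360*l^2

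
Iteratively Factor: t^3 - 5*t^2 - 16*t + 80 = (t - 5)*(t^2 - 16) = (t - 5)*(t + 4)*(t - 4)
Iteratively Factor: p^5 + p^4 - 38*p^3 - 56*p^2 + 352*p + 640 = (p - 5)*(p^4 + 6*p^3 - 8*p^2 - 96*p - 128) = (p - 5)*(p + 4)*(p^3 + 2*p^2 - 16*p - 32) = (p - 5)*(p + 4)^2*(p^2 - 2*p - 8) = (p - 5)*(p - 4)*(p + 4)^2*(p + 2)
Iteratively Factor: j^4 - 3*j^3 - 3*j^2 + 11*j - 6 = (j + 2)*(j^3 - 5*j^2 + 7*j - 3) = (j - 1)*(j + 2)*(j^2 - 4*j + 3) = (j - 3)*(j - 1)*(j + 2)*(j - 1)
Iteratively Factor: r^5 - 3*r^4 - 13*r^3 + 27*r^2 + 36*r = (r - 3)*(r^4 - 13*r^2 - 12*r) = (r - 3)*(r + 3)*(r^3 - 3*r^2 - 4*r) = (r - 3)*(r + 1)*(r + 3)*(r^2 - 4*r) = (r - 4)*(r - 3)*(r + 1)*(r + 3)*(r)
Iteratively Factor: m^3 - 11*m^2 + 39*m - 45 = (m - 5)*(m^2 - 6*m + 9) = (m - 5)*(m - 3)*(m - 3)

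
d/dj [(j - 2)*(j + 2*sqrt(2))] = 2*j - 2 + 2*sqrt(2)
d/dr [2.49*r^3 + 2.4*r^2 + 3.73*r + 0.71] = 7.47*r^2 + 4.8*r + 3.73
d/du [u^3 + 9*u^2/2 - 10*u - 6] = 3*u^2 + 9*u - 10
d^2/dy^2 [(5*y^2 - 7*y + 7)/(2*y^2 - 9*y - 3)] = 2*(62*y^3 + 174*y^2 - 504*y + 843)/(8*y^6 - 108*y^5 + 450*y^4 - 405*y^3 - 675*y^2 - 243*y - 27)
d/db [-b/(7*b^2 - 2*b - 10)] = (7*b^2 + 10)/(49*b^4 - 28*b^3 - 136*b^2 + 40*b + 100)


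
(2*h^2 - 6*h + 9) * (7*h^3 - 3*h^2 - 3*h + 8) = 14*h^5 - 48*h^4 + 75*h^3 + 7*h^2 - 75*h + 72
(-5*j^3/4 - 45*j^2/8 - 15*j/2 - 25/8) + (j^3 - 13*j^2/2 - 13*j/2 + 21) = -j^3/4 - 97*j^2/8 - 14*j + 143/8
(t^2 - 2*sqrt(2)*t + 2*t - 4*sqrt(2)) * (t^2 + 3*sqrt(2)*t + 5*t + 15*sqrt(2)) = t^4 + sqrt(2)*t^3 + 7*t^3 - 2*t^2 + 7*sqrt(2)*t^2 - 84*t + 10*sqrt(2)*t - 120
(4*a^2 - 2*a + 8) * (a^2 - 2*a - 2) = 4*a^4 - 10*a^3 + 4*a^2 - 12*a - 16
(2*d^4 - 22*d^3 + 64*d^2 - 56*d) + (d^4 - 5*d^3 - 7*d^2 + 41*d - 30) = 3*d^4 - 27*d^3 + 57*d^2 - 15*d - 30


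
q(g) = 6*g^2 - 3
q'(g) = 12*g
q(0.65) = -0.46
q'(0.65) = 7.80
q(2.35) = 30.14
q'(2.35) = 28.20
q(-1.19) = 5.50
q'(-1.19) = -14.28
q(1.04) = 3.49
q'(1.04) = 12.48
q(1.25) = 6.38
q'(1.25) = 15.00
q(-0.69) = -0.14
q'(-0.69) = -8.28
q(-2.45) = 33.02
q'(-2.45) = -29.40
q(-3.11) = 55.03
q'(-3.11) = -37.32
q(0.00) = -3.00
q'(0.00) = 0.00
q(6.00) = 213.00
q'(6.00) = 72.00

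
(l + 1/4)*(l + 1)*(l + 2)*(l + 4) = l^4 + 29*l^3/4 + 63*l^2/4 + 23*l/2 + 2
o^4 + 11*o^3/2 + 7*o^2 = o^2*(o + 2)*(o + 7/2)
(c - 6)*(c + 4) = c^2 - 2*c - 24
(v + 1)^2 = v^2 + 2*v + 1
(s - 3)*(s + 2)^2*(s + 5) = s^4 + 6*s^3 - 3*s^2 - 52*s - 60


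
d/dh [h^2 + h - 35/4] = 2*h + 1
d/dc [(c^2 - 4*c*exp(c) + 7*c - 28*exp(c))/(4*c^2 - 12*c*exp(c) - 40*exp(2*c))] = ((-c^2 + 3*c*exp(c) + 10*exp(2*c))*(4*c*exp(c) - 2*c + 32*exp(c) - 7) + (c^2 - 4*c*exp(c) + 7*c - 28*exp(c))*(3*c*exp(c) - 2*c + 20*exp(2*c) + 3*exp(c)))/(4*(-c^2 + 3*c*exp(c) + 10*exp(2*c))^2)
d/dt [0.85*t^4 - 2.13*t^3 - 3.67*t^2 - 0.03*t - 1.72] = 3.4*t^3 - 6.39*t^2 - 7.34*t - 0.03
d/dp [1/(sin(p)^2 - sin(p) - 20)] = (1 - 2*sin(p))*cos(p)/(sin(p) + cos(p)^2 + 19)^2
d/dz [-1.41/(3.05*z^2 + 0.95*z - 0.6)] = (8.601*z + 1.3395)/(3.05*z^2 + 0.95*z - 0.6)^2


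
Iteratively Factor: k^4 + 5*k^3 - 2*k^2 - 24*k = (k - 2)*(k^3 + 7*k^2 + 12*k) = (k - 2)*(k + 3)*(k^2 + 4*k) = (k - 2)*(k + 3)*(k + 4)*(k)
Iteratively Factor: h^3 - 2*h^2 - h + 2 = (h + 1)*(h^2 - 3*h + 2) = (h - 1)*(h + 1)*(h - 2)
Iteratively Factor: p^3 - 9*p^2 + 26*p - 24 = (p - 4)*(p^2 - 5*p + 6) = (p - 4)*(p - 2)*(p - 3)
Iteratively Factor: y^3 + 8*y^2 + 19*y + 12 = (y + 1)*(y^2 + 7*y + 12) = (y + 1)*(y + 3)*(y + 4)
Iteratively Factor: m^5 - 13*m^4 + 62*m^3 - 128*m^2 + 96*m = (m - 3)*(m^4 - 10*m^3 + 32*m^2 - 32*m) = (m - 3)*(m - 2)*(m^3 - 8*m^2 + 16*m) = (m - 4)*(m - 3)*(m - 2)*(m^2 - 4*m) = m*(m - 4)*(m - 3)*(m - 2)*(m - 4)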